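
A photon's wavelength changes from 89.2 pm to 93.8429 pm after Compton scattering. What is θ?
156.00°

First find the wavelength shift:
Δλ = λ' - λ = 93.8429 - 89.2 = 4.6429 pm

Using Δλ = λ_C(1 - cos θ), with λ_C = h/(m_e·c) ≈ 2.42631024 pm:
cos θ = 1 - Δλ/λ_C
cos θ = 1 - 4.6429/2.42631024
cos θ = -0.913564

θ = arccos(-0.913564)
θ = 156.00°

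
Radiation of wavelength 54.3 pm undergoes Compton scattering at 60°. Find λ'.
55.5132 pm

Using the Compton formula: λ' = λ + λ_C(1 − cos θ)

For θ = 60°, cos θ = 1/2 (exact) = 0.5000, so:
1 − cos 60° = 1 − (1/2) = 0.5000

Δλ = λ_C × 0.5000 = 2.4263 × 0.5000 = 1.2132 pm

λ' = 54.3 + 1.2132 = 55.5132 pm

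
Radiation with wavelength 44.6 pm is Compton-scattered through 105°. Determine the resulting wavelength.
47.6543 pm

Using the Compton scattering formula:
λ' = λ + Δλ = λ + λ_C(1 - cos θ)

Given:
- Initial wavelength λ = 44.6 pm
- Scattering angle θ = 105°
- Compton wavelength λ_C ≈ 2.4263 pm

Calculate the shift:
Δλ = 2.4263 × (1 - cos(105°))
Δλ = 2.4263 × 1.2588
Δλ = 3.0543 pm

Final wavelength:
λ' = 44.6 + 3.0543 = 47.6543 pm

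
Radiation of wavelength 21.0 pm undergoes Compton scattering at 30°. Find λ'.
21.3251 pm

Using the Compton formula: λ' = λ + λ_C(1 − cos θ)

For θ = 30°, cos θ = √3/2 (exact) ≈ 0.8660, so:
1 − cos 30° = 1 − (√3/2) ≈ 0.1340

Δλ = λ_C × 0.1340 = 2.4263 × 0.1340 = 0.3251 pm

λ' = 21.0 + 0.3251 = 21.3251 pm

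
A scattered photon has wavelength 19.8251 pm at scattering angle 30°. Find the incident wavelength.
19.5000 pm

From λ' = λ + Δλ, we have λ = λ' - Δλ

First calculate the Compton shift:
Δλ = λ_C(1 - cos θ)
Δλ = 2.4263 × (1 - cos(30°))
Δλ = 2.4263 × 0.1340
Δλ = 0.3251 pm

Initial wavelength:
λ = λ' - Δλ
λ = 19.8251 - 0.3251
λ = 19.5000 pm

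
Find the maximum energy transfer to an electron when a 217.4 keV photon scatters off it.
99.9425 keV

Maximum energy transfer occurs at θ = 180° (backscattering).

Initial photon: E₀ = 217.4 keV → λ₀ = 5.7030 pm

Maximum Compton shift (at 180°):
Δλ_max = 2λ_C = 2 × 2.4263 = 4.8526 pm

Final wavelength:
λ' = 5.7030 + 4.8526 = 10.5557 pm

Minimum photon energy (maximum energy to electron):
E'_min = hc/λ' = 117.4575 keV

Maximum electron kinetic energy:
K_max = E₀ - E'_min = 217.4000 - 117.4575 = 99.9425 keV

(Intermediate values are shown rounded; full precision is carried through to the final answer.)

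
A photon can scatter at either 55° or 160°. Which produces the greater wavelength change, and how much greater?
160° produces the larger shift by a factor of 4.549

Calculate both shifts using Δλ = λ_C(1 - cos θ):

For θ₁ = 55°:
Δλ₁ = 2.4263 × (1 - cos(55°))
Δλ₁ = 2.4263 × 0.4264
Δλ₁ = 1.0346 pm

For θ₂ = 160°:
Δλ₂ = 2.4263 × (1 - cos(160°))
Δλ₂ = 2.4263 × 1.9397
Δλ₂ = 4.7063 pm

The 160° angle produces the larger shift.
Ratio: 4.7063/1.0346 = 4.549

(Intermediate values are shown rounded; full precision is carried through to the final answer.)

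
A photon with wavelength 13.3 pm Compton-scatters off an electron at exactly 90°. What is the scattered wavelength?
15.7263 pm

Using the Compton formula: λ' = λ + λ_C(1 − cos θ)

For θ = 90°, cos θ = 0 (exact) = 0.0000, so:
1 − cos 90° = 1 − (0) = 1.0000

Δλ = λ_C × 1.0000 = 2.4263 × 1.0000 = 2.4263 pm

λ' = 13.3 + 2.4263 = 15.7263 pm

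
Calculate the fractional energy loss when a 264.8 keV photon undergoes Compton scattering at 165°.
0.5046 (or 50.46%)

Calculate initial and final photon energies:

Initial: E₀ = 264.8 keV → λ₀ = 4.6822 pm
Compton shift: Δλ = 4.7699 pm
Final wavelength: λ' = 9.4521 pm
Final energy: E' = 131.1707 keV

Fractional energy loss:
(E₀ - E')/E₀ = (264.8000 - 131.1707)/264.8000
= 133.6293/264.8000
= 0.5046
= 50.46%

(Intermediate values are shown rounded; full precision is carried through to the final answer.)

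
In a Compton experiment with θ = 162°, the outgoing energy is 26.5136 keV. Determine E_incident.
29.4999 keV

Convert final energy to wavelength (hc ≈ 1239.842 keV·pm):
λ' = hc/E' = 1239.842 / 26.5136 = 46.7625 pm

Calculate the Compton shift:
Δλ = λ_C(1 - cos(162°))
Δλ = 2.4263 × (1 - cos(162°))
Δλ = 4.7339 pm

Initial wavelength:
λ = λ' - Δλ = 46.7625 - 4.7339 = 42.0286 pm

Initial energy:
E = hc/λ = 1239.842 / 42.0286 = 29.4999 keV

(Intermediate values are shown rounded; full precision is carried through to the final answer.)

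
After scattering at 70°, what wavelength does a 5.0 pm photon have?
6.5965 pm

Using the Compton scattering formula:
λ' = λ + Δλ = λ + λ_C(1 - cos θ)

Given:
- Initial wavelength λ = 5.0 pm
- Scattering angle θ = 70°
- Compton wavelength λ_C ≈ 2.4263 pm

Calculate the shift:
Δλ = 2.4263 × (1 - cos(70°))
Δλ = 2.4263 × 0.6580
Δλ = 1.5965 pm

Final wavelength:
λ' = 5.0 + 1.5965 = 6.5965 pm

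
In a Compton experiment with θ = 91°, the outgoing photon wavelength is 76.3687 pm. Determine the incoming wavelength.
73.9000 pm

From λ' = λ + Δλ, we have λ = λ' - Δλ

First calculate the Compton shift:
Δλ = λ_C(1 - cos θ)
Δλ = 2.4263 × (1 - cos(91°))
Δλ = 2.4263 × 1.0175
Δλ = 2.4687 pm

Initial wavelength:
λ = λ' - Δλ
λ = 76.3687 - 2.4687
λ = 73.9000 pm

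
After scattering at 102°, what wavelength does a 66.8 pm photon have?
69.7308 pm

Using the Compton scattering formula:
λ' = λ + Δλ = λ + λ_C(1 - cos θ)

Given:
- Initial wavelength λ = 66.8 pm
- Scattering angle θ = 102°
- Compton wavelength λ_C ≈ 2.4263 pm

Calculate the shift:
Δλ = 2.4263 × (1 - cos(102°))
Δλ = 2.4263 × 1.2079
Δλ = 2.9308 pm

Final wavelength:
λ' = 66.8 + 2.9308 = 69.7308 pm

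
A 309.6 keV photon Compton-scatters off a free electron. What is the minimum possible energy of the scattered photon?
139.9800 keV (at θ = 180°)

The scattered photon has minimum energy when its wavelength is maximum, i.e., when the Compton shift Δλ = λ_C(1 − cos θ) is maximum. This occurs at θ = 180° (backscattering), giving Δλ_max = 2λ_C = 4.8526 pm.

Initial wavelength: λ₀ = hc/E₀ = 4.0047 pm
Maximum final wavelength: λ'_max = λ₀ + 2λ_C = 4.0047 + 4.8526 = 8.8573 pm
Minimum final energy: E'_min = hc/λ'_max = 139.9800 keV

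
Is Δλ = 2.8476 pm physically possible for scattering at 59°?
No, inconsistent

Calculate the expected shift for θ = 59°:

Δλ_expected = λ_C(1 - cos(59°))
Δλ_expected = 2.4263 × (1 - cos(59°))
Δλ_expected = 2.4263 × 0.4850
Δλ_expected = 1.1767 pm

Given shift: 2.8476 pm
Expected shift: 1.1767 pm
Difference: 1.6710 pm

The values do not match. The given shift corresponds to θ ≈ 100.0°, not 59°.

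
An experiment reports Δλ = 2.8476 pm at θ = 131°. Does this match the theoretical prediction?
No, inconsistent

Calculate the expected shift for θ = 131°:

Δλ_expected = λ_C(1 - cos(131°))
Δλ_expected = 2.4263 × (1 - cos(131°))
Δλ_expected = 2.4263 × 1.6561
Δλ_expected = 4.0181 pm

Given shift: 2.8476 pm
Expected shift: 4.0181 pm
Difference: 1.1705 pm

The values do not match. The given shift corresponds to θ ≈ 100.0°, not 131°.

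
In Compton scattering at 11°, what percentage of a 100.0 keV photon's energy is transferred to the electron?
0.0036 (or 0.36%)

Calculate initial and final photon energies:

Initial: E₀ = 100.0 keV → λ₀ = 12.3984 pm
Compton shift: Δλ = 0.0446 pm
Final wavelength: λ' = 12.4430 pm
Final energy: E' = 99.6417 keV

Fractional energy loss:
(E₀ - E')/E₀ = (100.0000 - 99.6417)/100.0000
= 0.3583/100.0000
= 0.0036
= 0.36%

(Intermediate values are shown rounded; full precision is carried through to the final answer.)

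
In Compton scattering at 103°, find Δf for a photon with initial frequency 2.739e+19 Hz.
5.849e+18 Hz (decrease)

Convert frequency to wavelength (c = 299792458 m/s):
λ₀ = c/f₀ = 299792458/2.739e+19 = 1.0945325e-11 m = 10.9453 pm

Calculate Compton shift:
Δλ = λ_C(1 - cos(103°)) = 2.9721 pm

Final wavelength:
λ' = λ₀ + Δλ = 10.9453 + 2.9721 = 13.9174 pm

Final frequency:
f' = c/λ' = 299792458/1.3917437e-11 = 2.1540781e+19 Hz

Frequency shift (decrease):
Δf = f₀ - f' = 2.739e+19 - 2.1540781e+19 = 5.849e+18 Hz

(Intermediate values are shown rounded; full precision is carried through to the final answer.)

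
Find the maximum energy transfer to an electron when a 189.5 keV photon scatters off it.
80.6973 keV

Maximum energy transfer occurs at θ = 180° (backscattering).

Initial photon: E₀ = 189.5 keV → λ₀ = 6.5427 pm

Maximum Compton shift (at 180°):
Δλ_max = 2λ_C = 2 × 2.4263 = 4.8526 pm

Final wavelength:
λ' = 6.5427 + 4.8526 = 11.3953 pm

Minimum photon energy (maximum energy to electron):
E'_min = hc/λ' = 108.8027 keV

Maximum electron kinetic energy:
K_max = E₀ - E'_min = 189.5000 - 108.8027 = 80.6973 keV

(Intermediate values are shown rounded; full precision is carried through to the final answer.)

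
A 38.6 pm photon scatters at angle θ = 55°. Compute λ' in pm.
39.6346 pm

Using the Compton scattering formula:
λ' = λ + Δλ = λ + λ_C(1 - cos θ)

Given:
- Initial wavelength λ = 38.6 pm
- Scattering angle θ = 55°
- Compton wavelength λ_C ≈ 2.4263 pm

Calculate the shift:
Δλ = 2.4263 × (1 - cos(55°))
Δλ = 2.4263 × 0.4264
Δλ = 1.0346 pm

Final wavelength:
λ' = 38.6 + 1.0346 = 39.6346 pm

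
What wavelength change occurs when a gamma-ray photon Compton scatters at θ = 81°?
2.0468 pm

Using the Compton scattering formula:
Δλ = λ_C(1 - cos θ)

where λ_C = h/(m_e·c) ≈ 2.4263 pm is the Compton wavelength of an electron.

For θ = 81°:
cos(81°) = 0.1564
1 - cos(81°) = 0.8436

Δλ = 2.4263 × 0.8436
Δλ = 2.0468 pm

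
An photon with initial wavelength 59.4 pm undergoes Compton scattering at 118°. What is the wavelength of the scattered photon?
62.9654 pm

Using the Compton scattering formula:
λ' = λ + Δλ = λ + λ_C(1 - cos θ)

Given:
- Initial wavelength λ = 59.4 pm
- Scattering angle θ = 118°
- Compton wavelength λ_C ≈ 2.4263 pm

Calculate the shift:
Δλ = 2.4263 × (1 - cos(118°))
Δλ = 2.4263 × 1.4695
Δλ = 3.5654 pm

Final wavelength:
λ' = 59.4 + 3.5654 = 62.9654 pm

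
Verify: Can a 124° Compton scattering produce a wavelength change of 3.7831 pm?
Yes, consistent

Calculate the expected shift for θ = 124°:

Δλ_expected = λ_C(1 - cos(124°))
Δλ_expected = 2.4263 × (1 - cos(124°))
Δλ_expected = 2.4263 × 1.5592
Δλ_expected = 3.7831 pm

Given shift: 3.7831 pm
Expected shift: 3.7831 pm
Difference: 0.0000 pm

The values match. This is consistent with Compton scattering at the stated angle.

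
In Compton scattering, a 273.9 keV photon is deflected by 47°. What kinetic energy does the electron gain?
39.8878 keV

By energy conservation: K_e = E_initial - E_final

First find the scattered photon energy:
Initial wavelength: λ = hc/E = 4.5266 pm
Compton shift: Δλ = λ_C(1 - cos(47°)) = 0.7716 pm
Final wavelength: λ' = 4.5266 + 0.7716 = 5.2982 pm
Final photon energy: E' = hc/λ' = 234.0122 keV

Electron kinetic energy:
K_e = E - E' = 273.9000 - 234.0122 = 39.8878 keV

(Intermediate values are shown rounded; full precision is carried through to the final answer.)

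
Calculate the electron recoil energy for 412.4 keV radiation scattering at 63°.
126.1413 keV

By energy conservation: K_e = E_initial - E_final

First find the scattered photon energy:
Initial wavelength: λ = hc/E = 3.0064 pm
Compton shift: Δλ = λ_C(1 - cos(63°)) = 1.3248 pm
Final wavelength: λ' = 3.0064 + 1.3248 = 4.3312 pm
Final photon energy: E' = hc/λ' = 286.2587 keV

Electron kinetic energy:
K_e = E - E' = 412.4000 - 286.2587 = 126.1413 keV

(Intermediate values are shown rounded; full precision is carried through to the final answer.)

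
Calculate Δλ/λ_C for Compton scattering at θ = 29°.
0.1254 λ_C

The Compton shift formula is:
Δλ = λ_C(1 - cos θ)

Dividing both sides by λ_C:
Δλ/λ_C = 1 - cos θ

For θ = 29°:
Δλ/λ_C = 1 - cos(29°)
Δλ/λ_C = 1 - 0.8746
Δλ/λ_C = 0.1254

This means the shift is 0.1254 × λ_C = 0.3042 pm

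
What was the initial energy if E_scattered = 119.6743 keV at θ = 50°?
130.6000 keV

Convert final energy to wavelength (hc ≈ 1239.842 keV·pm):
λ' = hc/E' = 1239.842 / 119.6743 = 10.3601 pm

Calculate the Compton shift:
Δλ = λ_C(1 - cos(50°))
Δλ = 2.4263 × (1 - cos(50°))
Δλ = 0.8667 pm

Initial wavelength:
λ = λ' - Δλ = 10.3601 - 0.8667 = 9.4934 pm

Initial energy:
E = hc/λ = 1239.842 / 9.4934 = 130.6000 keV

(Intermediate values are shown rounded; full precision is carried through to the final answer.)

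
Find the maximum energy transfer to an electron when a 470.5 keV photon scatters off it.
304.9179 keV

Maximum energy transfer occurs at θ = 180° (backscattering).

Initial photon: E₀ = 470.5 keV → λ₀ = 2.6352 pm

Maximum Compton shift (at 180°):
Δλ_max = 2λ_C = 2 × 2.4263 = 4.8526 pm

Final wavelength:
λ' = 2.6352 + 4.8526 = 7.4878 pm

Minimum photon energy (maximum energy to electron):
E'_min = hc/λ' = 165.5821 keV

Maximum electron kinetic energy:
K_max = E₀ - E'_min = 470.5000 - 165.5821 = 304.9179 keV

(Intermediate values are shown rounded; full precision is carried through to the final answer.)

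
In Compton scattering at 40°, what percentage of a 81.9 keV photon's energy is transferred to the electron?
0.0361 (or 3.61%)

Calculate initial and final photon energies:

Initial: E₀ = 81.9 keV → λ₀ = 15.1385 pm
Compton shift: Δλ = 0.5676 pm
Final wavelength: λ' = 15.7061 pm
Final energy: E' = 78.9400 keV

Fractional energy loss:
(E₀ - E')/E₀ = (81.9000 - 78.9400)/81.9000
= 2.9600/81.9000
= 0.0361
= 3.61%

(Intermediate values are shown rounded; full precision is carried through to the final answer.)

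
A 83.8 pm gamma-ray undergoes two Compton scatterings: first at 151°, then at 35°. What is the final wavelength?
88.7872 pm

Apply Compton shift twice:

First scattering at θ₁ = 151°:
Δλ₁ = λ_C(1 - cos(151°))
Δλ₁ = 2.4263 × 1.8746
Δλ₁ = 4.5484 pm

After first scattering:
λ₁ = 83.8 + 4.5484 = 88.3484 pm

Second scattering at θ₂ = 35°:
Δλ₂ = λ_C(1 - cos(35°))
Δλ₂ = 2.4263 × 0.1808
Δλ₂ = 0.4388 pm

Final wavelength:
λ₂ = 88.3484 + 0.4388 = 88.7872 pm

Total shift: Δλ_total = 4.5484 + 0.4388 = 4.9872 pm

(Intermediate values are shown rounded; full precision is carried through to the final answer.)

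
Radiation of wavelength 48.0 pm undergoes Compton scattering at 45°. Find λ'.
48.7106 pm

Using the Compton formula: λ' = λ + λ_C(1 − cos θ)

For θ = 45°, cos θ = √2/2 (exact) ≈ 0.7071, so:
1 − cos 45° = 1 − (√2/2) ≈ 0.2929

Δλ = λ_C × 0.2929 = 2.4263 × 0.2929 = 0.7106 pm

λ' = 48.0 + 0.7106 = 48.7106 pm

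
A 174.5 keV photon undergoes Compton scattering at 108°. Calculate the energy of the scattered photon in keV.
120.5932 keV

First convert energy to wavelength:
λ = hc/E, with hc ≈ 1239.842 keV·pm (i.e. 1239.842 eV·nm)

For E = 174.5 keV = 174500 eV:
λ = 1239.842 keV·pm / 174.5 keV
λ = 7.1051 pm

Calculate the Compton shift:
Δλ = λ_C(1 - cos(108°)) = 2.4263 × 1.3090
Δλ = 3.1761 pm

Final wavelength:
λ' = 7.1051 + 3.1761 = 10.2812 pm

Final energy:
E' = hc/λ' = 1239.842 / 10.2812 = 120.5932 keV

(Intermediate values are shown rounded; full precision is carried through to the final answer.)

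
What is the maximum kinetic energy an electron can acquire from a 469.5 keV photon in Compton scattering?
304.0419 keV

Maximum energy transfer occurs at θ = 180° (backscattering).

Initial photon: E₀ = 469.5 keV → λ₀ = 2.6408 pm

Maximum Compton shift (at 180°):
Δλ_max = 2λ_C = 2 × 2.4263 = 4.8526 pm

Final wavelength:
λ' = 2.6408 + 4.8526 = 7.4934 pm

Minimum photon energy (maximum energy to electron):
E'_min = hc/λ' = 165.4581 keV

Maximum electron kinetic energy:
K_max = E₀ - E'_min = 469.5000 - 165.4581 = 304.0419 keV

(Intermediate values are shown rounded; full precision is carried through to the final answer.)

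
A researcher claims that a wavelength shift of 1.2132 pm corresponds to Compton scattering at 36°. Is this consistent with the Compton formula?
No, inconsistent

Calculate the expected shift for θ = 36°:

Δλ_expected = λ_C(1 - cos(36°))
Δλ_expected = 2.4263 × (1 - cos(36°))
Δλ_expected = 2.4263 × 0.1910
Δλ_expected = 0.4634 pm

Given shift: 1.2132 pm
Expected shift: 0.4634 pm
Difference: 0.7498 pm

The values do not match. The given shift corresponds to θ ≈ 60.0°, not 36°.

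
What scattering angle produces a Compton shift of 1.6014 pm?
70.12°

From the Compton formula Δλ = λ_C(1 - cos θ), we can solve for θ:

cos θ = 1 - Δλ/λ_C

Given:
- Δλ = 1.6014 pm
- λ_C = h/(m_e·c) ≈ 2.42631024 pm

cos θ = 1 - 1.6014/2.42631024
cos θ = 1 - 0.660015
cos θ = 0.339985

θ = arccos(0.339985)
θ = 70.12°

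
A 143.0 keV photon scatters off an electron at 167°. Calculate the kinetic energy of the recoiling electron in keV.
50.8914 keV

By energy conservation: K_e = E_initial - E_final

First find the scattered photon energy:
Initial wavelength: λ = hc/E = 8.6702 pm
Compton shift: Δλ = λ_C(1 - cos(167°)) = 4.7904 pm
Final wavelength: λ' = 8.6702 + 4.7904 = 13.4607 pm
Final photon energy: E' = hc/λ' = 92.1086 keV

Electron kinetic energy:
K_e = E - E' = 143.0000 - 92.1086 = 50.8914 keV

(Intermediate values are shown rounded; full precision is carried through to the final answer.)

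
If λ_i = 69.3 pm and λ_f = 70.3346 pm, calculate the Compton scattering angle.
55.00°

First find the wavelength shift:
Δλ = λ' - λ = 70.3346 - 69.3 = 1.0346 pm

Using Δλ = λ_C(1 - cos θ), with λ_C = h/(m_e·c) ≈ 2.42631024 pm:
cos θ = 1 - Δλ/λ_C
cos θ = 1 - 1.0346/2.42631024
cos θ = 0.573591

θ = arccos(0.573591)
θ = 55.00°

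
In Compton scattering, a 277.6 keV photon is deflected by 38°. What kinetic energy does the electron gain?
28.6678 keV

By energy conservation: K_e = E_initial - E_final

First find the scattered photon energy:
Initial wavelength: λ = hc/E = 4.4663 pm
Compton shift: Δλ = λ_C(1 - cos(38°)) = 0.5144 pm
Final wavelength: λ' = 4.4663 + 0.5144 = 4.9806 pm
Final photon energy: E' = hc/λ' = 248.9322 keV

Electron kinetic energy:
K_e = E - E' = 277.6000 - 248.9322 = 28.6678 keV

(Intermediate values are shown rounded; full precision is carried through to the final answer.)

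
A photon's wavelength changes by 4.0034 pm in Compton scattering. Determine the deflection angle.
130.54°

From the Compton formula Δλ = λ_C(1 - cos θ), we can solve for θ:

cos θ = 1 - Δλ/λ_C

Given:
- Δλ = 4.0034 pm
- λ_C = h/(m_e·c) ≈ 2.42631024 pm

cos θ = 1 - 4.0034/2.42631024
cos θ = 1 - 1.649995
cos θ = -0.649995

θ = arccos(-0.649995)
θ = 130.54°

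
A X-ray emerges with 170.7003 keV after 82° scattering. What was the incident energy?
239.5999 keV

Convert final energy to wavelength (hc ≈ 1239.842 keV·pm):
λ' = hc/E' = 1239.842 / 170.7003 = 7.2633 pm

Calculate the Compton shift:
Δλ = λ_C(1 - cos(82°))
Δλ = 2.4263 × (1 - cos(82°))
Δλ = 2.0886 pm

Initial wavelength:
λ = λ' - Δλ = 7.2633 - 2.0886 = 5.1746 pm

Initial energy:
E = hc/λ = 1239.842 / 5.1746 = 239.5999 keV

(Intermediate values are shown rounded; full precision is carried through to the final answer.)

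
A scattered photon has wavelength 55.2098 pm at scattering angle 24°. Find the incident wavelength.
55.0000 pm

From λ' = λ + Δλ, we have λ = λ' - Δλ

First calculate the Compton shift:
Δλ = λ_C(1 - cos θ)
Δλ = 2.4263 × (1 - cos(24°))
Δλ = 2.4263 × 0.0865
Δλ = 0.2098 pm

Initial wavelength:
λ = λ' - Δλ
λ = 55.2098 - 0.2098
λ = 55.0000 pm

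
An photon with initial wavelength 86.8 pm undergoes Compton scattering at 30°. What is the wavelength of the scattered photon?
87.1251 pm

Using the Compton scattering formula:
λ' = λ + Δλ = λ + λ_C(1 - cos θ)

Given:
- Initial wavelength λ = 86.8 pm
- Scattering angle θ = 30°
- Compton wavelength λ_C ≈ 2.4263 pm

Calculate the shift:
Δλ = 2.4263 × (1 - cos(30°))
Δλ = 2.4263 × 0.1340
Δλ = 0.3251 pm

Final wavelength:
λ' = 86.8 + 0.3251 = 87.1251 pm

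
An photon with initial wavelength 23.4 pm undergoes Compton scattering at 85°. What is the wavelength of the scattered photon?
25.6148 pm

Using the Compton scattering formula:
λ' = λ + Δλ = λ + λ_C(1 - cos θ)

Given:
- Initial wavelength λ = 23.4 pm
- Scattering angle θ = 85°
- Compton wavelength λ_C ≈ 2.4263 pm

Calculate the shift:
Δλ = 2.4263 × (1 - cos(85°))
Δλ = 2.4263 × 0.9128
Δλ = 2.2148 pm

Final wavelength:
λ' = 23.4 + 2.2148 = 25.6148 pm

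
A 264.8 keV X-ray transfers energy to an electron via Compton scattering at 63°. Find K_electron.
58.3995 keV

By energy conservation: K_e = E_initial - E_final

First find the scattered photon energy:
Initial wavelength: λ = hc/E = 4.6822 pm
Compton shift: Δλ = λ_C(1 - cos(63°)) = 1.3248 pm
Final wavelength: λ' = 4.6822 + 1.3248 = 6.0070 pm
Final photon energy: E' = hc/λ' = 206.4005 keV

Electron kinetic energy:
K_e = E - E' = 264.8000 - 206.4005 = 58.3995 keV

(Intermediate values are shown rounded; full precision is carried through to the final answer.)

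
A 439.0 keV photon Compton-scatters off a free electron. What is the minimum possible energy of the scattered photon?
161.5038 keV (at θ = 180°)

The scattered photon has minimum energy when its wavelength is maximum, i.e., when the Compton shift Δλ = λ_C(1 − cos θ) is maximum. This occurs at θ = 180° (backscattering), giving Δλ_max = 2λ_C = 4.8526 pm.

Initial wavelength: λ₀ = hc/E₀ = 2.8242 pm
Maximum final wavelength: λ'_max = λ₀ + 2λ_C = 2.8242 + 4.8526 = 7.6769 pm
Minimum final energy: E'_min = hc/λ'_max = 161.5038 keV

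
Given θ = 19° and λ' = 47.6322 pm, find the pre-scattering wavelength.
47.5000 pm

From λ' = λ + Δλ, we have λ = λ' - Δλ

First calculate the Compton shift:
Δλ = λ_C(1 - cos θ)
Δλ = 2.4263 × (1 - cos(19°))
Δλ = 2.4263 × 0.0545
Δλ = 0.1322 pm

Initial wavelength:
λ = λ' - Δλ
λ = 47.6322 - 0.1322
λ = 47.5000 pm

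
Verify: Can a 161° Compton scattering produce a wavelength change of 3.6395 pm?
No, inconsistent

Calculate the expected shift for θ = 161°:

Δλ_expected = λ_C(1 - cos(161°))
Δλ_expected = 2.4263 × (1 - cos(161°))
Δλ_expected = 2.4263 × 1.9455
Δλ_expected = 4.7204 pm

Given shift: 3.6395 pm
Expected shift: 4.7204 pm
Difference: 1.0810 pm

The values do not match. The given shift corresponds to θ ≈ 120.0°, not 161°.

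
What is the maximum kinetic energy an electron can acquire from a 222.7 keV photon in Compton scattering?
103.7126 keV

Maximum energy transfer occurs at θ = 180° (backscattering).

Initial photon: E₀ = 222.7 keV → λ₀ = 5.5673 pm

Maximum Compton shift (at 180°):
Δλ_max = 2λ_C = 2 × 2.4263 = 4.8526 pm

Final wavelength:
λ' = 5.5673 + 4.8526 = 10.4199 pm

Minimum photon energy (maximum energy to electron):
E'_min = hc/λ' = 118.9874 keV

Maximum electron kinetic energy:
K_max = E₀ - E'_min = 222.7000 - 118.9874 = 103.7126 keV

(Intermediate values are shown rounded; full precision is carried through to the final answer.)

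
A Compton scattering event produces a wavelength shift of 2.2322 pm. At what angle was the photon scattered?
85.41°

From the Compton formula Δλ = λ_C(1 - cos θ), we can solve for θ:

cos θ = 1 - Δλ/λ_C

Given:
- Δλ = 2.2322 pm
- λ_C = h/(m_e·c) ≈ 2.42631024 pm

cos θ = 1 - 2.2322/2.42631024
cos θ = 1 - 0.919998
cos θ = 0.080002

θ = arccos(0.080002)
θ = 85.41°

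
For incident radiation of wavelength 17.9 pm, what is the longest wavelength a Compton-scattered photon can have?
22.7526 pm (at θ = 180°)

The Compton shift is Δλ = λ_C(1 − cos θ).

Since cos θ ranges from −1 to 1, the factor (1 − cos θ) ranges from 0 to 2; the maximum shift occurs at θ = 180° (backscattering):
Δλ_max = 2λ_C = 2 × 2.4263 pm = 4.8526 pm

Maximum scattered wavelength:
λ'_max = λ₀ + Δλ_max = 17.9 + 4.8526 = 22.7526 pm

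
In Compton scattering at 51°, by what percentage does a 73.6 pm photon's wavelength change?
1.2220%

Calculate the Compton shift:
Δλ = λ_C(1 - cos(51°))
Δλ = 2.4263 × (1 - cos(51°))
Δλ = 2.4263 × 0.3707
Δλ = 0.8994 pm

Percentage change:
(Δλ/λ₀) × 100 = (0.8994/73.6) × 100
= 1.2220%

(Intermediate values are shown rounded; full precision is carried through to the final answer.)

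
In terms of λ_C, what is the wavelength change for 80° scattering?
0.8264 λ_C

The Compton shift formula is:
Δλ = λ_C(1 - cos θ)

Dividing both sides by λ_C:
Δλ/λ_C = 1 - cos θ

For θ = 80°:
Δλ/λ_C = 1 - cos(80°)
Δλ/λ_C = 1 - 0.1736
Δλ/λ_C = 0.8264

This means the shift is 0.8264 × λ_C = 2.0050 pm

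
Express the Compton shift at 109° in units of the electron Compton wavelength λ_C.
1.3256 λ_C

The Compton shift formula is:
Δλ = λ_C(1 - cos θ)

Dividing both sides by λ_C:
Δλ/λ_C = 1 - cos θ

For θ = 109°:
Δλ/λ_C = 1 - cos(109°)
Δλ/λ_C = 1 - -0.3256
Δλ/λ_C = 1.3256

This means the shift is 1.3256 × λ_C = 3.2162 pm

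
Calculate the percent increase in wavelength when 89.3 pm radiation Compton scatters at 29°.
0.3407%

Calculate the Compton shift:
Δλ = λ_C(1 - cos(29°))
Δλ = 2.4263 × (1 - cos(29°))
Δλ = 2.4263 × 0.1254
Δλ = 0.3042 pm

Percentage change:
(Δλ/λ₀) × 100 = (0.3042/89.3) × 100
= 0.3407%

(Intermediate values are shown rounded; full precision is carried through to the final answer.)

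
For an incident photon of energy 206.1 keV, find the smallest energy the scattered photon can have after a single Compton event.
114.0782 keV (at θ = 180°)

The scattered photon has minimum energy when its wavelength is maximum, i.e., when the Compton shift Δλ = λ_C(1 − cos θ) is maximum. This occurs at θ = 180° (backscattering), giving Δλ_max = 2λ_C = 4.8526 pm.

Initial wavelength: λ₀ = hc/E₀ = 6.0157 pm
Maximum final wavelength: λ'_max = λ₀ + 2λ_C = 6.0157 + 4.8526 = 10.8684 pm
Minimum final energy: E'_min = hc/λ'_max = 114.0782 keV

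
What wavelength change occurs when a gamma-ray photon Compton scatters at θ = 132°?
4.0498 pm

Using the Compton scattering formula:
Δλ = λ_C(1 - cos θ)

where λ_C = h/(m_e·c) ≈ 2.4263 pm is the Compton wavelength of an electron.

For θ = 132°:
cos(132°) = -0.6691
1 - cos(132°) = 1.6691

Δλ = 2.4263 × 1.6691
Δλ = 4.0498 pm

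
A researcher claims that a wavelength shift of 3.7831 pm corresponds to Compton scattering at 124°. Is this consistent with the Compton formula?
Yes, consistent

Calculate the expected shift for θ = 124°:

Δλ_expected = λ_C(1 - cos(124°))
Δλ_expected = 2.4263 × (1 - cos(124°))
Δλ_expected = 2.4263 × 1.5592
Δλ_expected = 3.7831 pm

Given shift: 3.7831 pm
Expected shift: 3.7831 pm
Difference: 0.0000 pm

The values match. This is consistent with Compton scattering at the stated angle.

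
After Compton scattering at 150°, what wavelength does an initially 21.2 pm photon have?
25.7276 pm

Using the Compton formula: λ' = λ + λ_C(1 − cos θ)

For θ = 150°, cos θ = -√3/2 (exact) ≈ -0.8660, so:
1 − cos 150° = 1 − (-√3/2) ≈ 1.8660

Δλ = λ_C × 1.8660 = 2.4263 × 1.8660 = 4.5276 pm

λ' = 21.2 + 4.5276 = 25.7276 pm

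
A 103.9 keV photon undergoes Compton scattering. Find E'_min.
73.8632 keV (at θ = 180°)

The scattered photon has minimum energy when its wavelength is maximum, i.e., when the Compton shift Δλ = λ_C(1 − cos θ) is maximum. This occurs at θ = 180° (backscattering), giving Δλ_max = 2λ_C = 4.8526 pm.

Initial wavelength: λ₀ = hc/E₀ = 11.9330 pm
Maximum final wavelength: λ'_max = λ₀ + 2λ_C = 11.9330 + 4.8526 = 16.7857 pm
Minimum final energy: E'_min = hc/λ'_max = 73.8632 keV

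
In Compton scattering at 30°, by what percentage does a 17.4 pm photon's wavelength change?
1.8682%

Calculate the Compton shift:
Δλ = λ_C(1 - cos(30°))
Δλ = 2.4263 × (1 - cos(30°))
Δλ = 2.4263 × 0.1340
Δλ = 0.3251 pm

Percentage change:
(Δλ/λ₀) × 100 = (0.3251/17.4) × 100
= 1.8682%

(Intermediate values are shown rounded; full precision is carried through to the final answer.)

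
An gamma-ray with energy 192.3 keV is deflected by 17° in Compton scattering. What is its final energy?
189.1891 keV

First convert energy to wavelength:
λ = hc/E, with hc ≈ 1239.842 keV·pm (i.e. 1239.842 eV·nm)

For E = 192.3 keV = 192300 eV:
λ = 1239.842 keV·pm / 192.3 keV
λ = 6.4474 pm

Calculate the Compton shift:
Δλ = λ_C(1 - cos(17°)) = 2.4263 × 0.0437
Δλ = 0.1060 pm

Final wavelength:
λ' = 6.4474 + 0.1060 = 6.5535 pm

Final energy:
E' = hc/λ' = 1239.842 / 6.5535 = 189.1891 keV

(Intermediate values are shown rounded; full precision is carried through to the final answer.)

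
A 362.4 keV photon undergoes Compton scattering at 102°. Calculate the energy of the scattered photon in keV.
195.1903 keV

First convert energy to wavelength:
λ = hc/E, with hc ≈ 1239.842 keV·pm (i.e. 1239.842 eV·nm)

For E = 362.4 keV = 362400 eV:
λ = 1239.842 keV·pm / 362.4 keV
λ = 3.4212 pm

Calculate the Compton shift:
Δλ = λ_C(1 - cos(102°)) = 2.4263 × 1.2079
Δλ = 2.9308 pm

Final wavelength:
λ' = 3.4212 + 2.9308 = 6.3520 pm

Final energy:
E' = hc/λ' = 1239.842 / 6.3520 = 195.1903 keV

(Intermediate values are shown rounded; full precision is carried through to the final answer.)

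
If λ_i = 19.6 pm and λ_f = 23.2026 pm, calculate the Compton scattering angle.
119.00°

First find the wavelength shift:
Δλ = λ' - λ = 23.2026 - 19.6 = 3.6026 pm

Using Δλ = λ_C(1 - cos θ), with λ_C = h/(m_e·c) ≈ 2.42631024 pm:
cos θ = 1 - Δλ/λ_C
cos θ = 1 - 3.6026/2.42631024
cos θ = -0.484806

θ = arccos(-0.484806)
θ = 119.00°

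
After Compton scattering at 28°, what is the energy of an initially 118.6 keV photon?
115.4632 keV

First convert energy to wavelength:
λ = hc/E, with hc ≈ 1239.842 keV·pm (i.e. 1239.842 eV·nm)

For E = 118.6 keV = 118600 eV:
λ = 1239.842 keV·pm / 118.6 keV
λ = 10.4540 pm

Calculate the Compton shift:
Δλ = λ_C(1 - cos(28°)) = 2.4263 × 0.1171
Δλ = 0.2840 pm

Final wavelength:
λ' = 10.4540 + 0.2840 = 10.7380 pm

Final energy:
E' = hc/λ' = 1239.842 / 10.7380 = 115.4632 keV

(Intermediate values are shown rounded; full precision is carried through to the final answer.)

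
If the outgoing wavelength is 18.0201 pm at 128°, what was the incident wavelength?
14.1000 pm

From λ' = λ + Δλ, we have λ = λ' - Δλ

First calculate the Compton shift:
Δλ = λ_C(1 - cos θ)
Δλ = 2.4263 × (1 - cos(128°))
Δλ = 2.4263 × 1.6157
Δλ = 3.9201 pm

Initial wavelength:
λ = λ' - Δλ
λ = 18.0201 - 3.9201
λ = 14.1000 pm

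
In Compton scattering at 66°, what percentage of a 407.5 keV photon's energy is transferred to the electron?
0.3212 (or 32.12%)

Calculate initial and final photon energies:

Initial: E₀ = 407.5 keV → λ₀ = 3.0426 pm
Compton shift: Δλ = 1.4394 pm
Final wavelength: λ' = 4.4820 pm
Final energy: E' = 276.6271 keV

Fractional energy loss:
(E₀ - E')/E₀ = (407.5000 - 276.6271)/407.5000
= 130.8729/407.5000
= 0.3212
= 32.12%

(Intermediate values are shown rounded; full precision is carried through to the final answer.)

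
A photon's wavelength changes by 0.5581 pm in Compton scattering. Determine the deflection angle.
39.65°

From the Compton formula Δλ = λ_C(1 - cos θ), we can solve for θ:

cos θ = 1 - Δλ/λ_C

Given:
- Δλ = 0.5581 pm
- λ_C = h/(m_e·c) ≈ 2.42631024 pm

cos θ = 1 - 0.5581/2.42631024
cos θ = 1 - 0.230020
cos θ = 0.769980

θ = arccos(0.769980)
θ = 39.65°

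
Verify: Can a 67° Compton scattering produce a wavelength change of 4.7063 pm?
No, inconsistent

Calculate the expected shift for θ = 67°:

Δλ_expected = λ_C(1 - cos(67°))
Δλ_expected = 2.4263 × (1 - cos(67°))
Δλ_expected = 2.4263 × 0.6093
Δλ_expected = 1.4783 pm

Given shift: 4.7063 pm
Expected shift: 1.4783 pm
Difference: 3.2280 pm

The values do not match. The given shift corresponds to θ ≈ 160.0°, not 67°.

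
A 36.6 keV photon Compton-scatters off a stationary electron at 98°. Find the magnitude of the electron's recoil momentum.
2.8427e-23 kg·m/s

The electron is initially at rest, so by conservation of momentum:
p⃗_e = p⃗₀ − p⃗'  (incident photon momentum minus scattered photon momentum)

Photon momentum magnitudes (p = h/λ = E/c):
λ₀ = hc/E₀ = 33.8755 pm → p₀ = h/λ₀ = 1.9560e-23 kg·m/s
Δλ = λ_C(1 − cos 98°) = 2.7640 pm
λ' = 36.6395 pm → p' = h/λ' = 1.8085e-23 kg·m/s

The scattered photon makes angle θ = 98° with the incident direction, so by the law of cosines:
|p⃗_e|² = p₀² + p'² − 2p₀p'cos θ
|p⃗_e|² = (1.9560e-23)² + (1.8085e-23)² − 2·1.9560e-23·1.8085e-23·cos(98°)
|p⃗_e| = 2.8427e-23 kg·m/s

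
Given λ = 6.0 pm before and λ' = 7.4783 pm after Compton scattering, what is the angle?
67.00°

First find the wavelength shift:
Δλ = λ' - λ = 7.4783 - 6.0 = 1.4783 pm

Using Δλ = λ_C(1 - cos θ), with λ_C = h/(m_e·c) ≈ 2.42631024 pm:
cos θ = 1 - Δλ/λ_C
cos θ = 1 - 1.4783/2.42631024
cos θ = 0.390721

θ = arccos(0.390721)
θ = 67.00°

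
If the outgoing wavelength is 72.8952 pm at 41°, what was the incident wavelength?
72.3000 pm

From λ' = λ + Δλ, we have λ = λ' - Δλ

First calculate the Compton shift:
Δλ = λ_C(1 - cos θ)
Δλ = 2.4263 × (1 - cos(41°))
Δλ = 2.4263 × 0.2453
Δλ = 0.5952 pm

Initial wavelength:
λ = λ' - Δλ
λ = 72.8952 - 0.5952
λ = 72.3000 pm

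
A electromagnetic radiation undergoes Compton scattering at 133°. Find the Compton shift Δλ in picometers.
4.0810 pm

Using the Compton scattering formula:
Δλ = λ_C(1 - cos θ)

where λ_C = h/(m_e·c) ≈ 2.4263 pm is the Compton wavelength of an electron.

For θ = 133°:
cos(133°) = -0.6820
1 - cos(133°) = 1.6820

Δλ = 2.4263 × 1.6820
Δλ = 4.0810 pm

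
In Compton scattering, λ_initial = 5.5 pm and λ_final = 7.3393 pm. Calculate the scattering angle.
76.00°

First find the wavelength shift:
Δλ = λ' - λ = 7.3393 - 5.5 = 1.8393 pm

Using Δλ = λ_C(1 - cos θ), with λ_C = h/(m_e·c) ≈ 2.42631024 pm:
cos θ = 1 - Δλ/λ_C
cos θ = 1 - 1.8393/2.42631024
cos θ = 0.241935

θ = arccos(0.241935)
θ = 76.00°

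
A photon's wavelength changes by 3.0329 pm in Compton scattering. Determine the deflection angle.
104.48°

From the Compton formula Δλ = λ_C(1 - cos θ), we can solve for θ:

cos θ = 1 - Δλ/λ_C

Given:
- Δλ = 3.0329 pm
- λ_C = h/(m_e·c) ≈ 2.42631024 pm

cos θ = 1 - 3.0329/2.42631024
cos θ = 1 - 1.250005
cos θ = -0.250005

θ = arccos(-0.250005)
θ = 104.48°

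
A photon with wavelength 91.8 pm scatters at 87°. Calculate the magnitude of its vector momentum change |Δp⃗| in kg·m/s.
9.8164e-24 kg·m/s

Photon momentum magnitude is p = h/λ.

Initial momentum:
p₀ = h/λ = 6.6261e-34/9.1800e-11 = 7.2179e-24 kg·m/s

After scattering:
λ' = λ + Δλ = 91.8 + 2.2993 = 94.0993 pm
p' = h/λ' = 6.6261e-34/9.4099e-11 = 7.0416e-24 kg·m/s

Momentum is a vector; the scattered photon's direction makes angle θ = 87° with the incident direction. The magnitude of the vector change Δp⃗ = p⃗₀ − p⃗' is found from the law of cosines:
|Δp⃗|² = p₀² + p'² − 2p₀p'cos θ
|Δp⃗|² = (7.2179e-24)² + (7.0416e-24)² − 2·7.2179e-24·7.0416e-24·cos(87°)
|Δp⃗| = 9.8164e-24 kg·m/s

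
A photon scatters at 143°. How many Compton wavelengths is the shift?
1.7986 λ_C

The Compton shift formula is:
Δλ = λ_C(1 - cos θ)

Dividing both sides by λ_C:
Δλ/λ_C = 1 - cos θ

For θ = 143°:
Δλ/λ_C = 1 - cos(143°)
Δλ/λ_C = 1 - -0.7986
Δλ/λ_C = 1.7986

This means the shift is 1.7986 × λ_C = 4.3640 pm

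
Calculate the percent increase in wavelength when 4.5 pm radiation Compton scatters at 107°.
69.6821%

Calculate the Compton shift:
Δλ = λ_C(1 - cos(107°))
Δλ = 2.4263 × (1 - cos(107°))
Δλ = 2.4263 × 1.2924
Δλ = 3.1357 pm

Percentage change:
(Δλ/λ₀) × 100 = (3.1357/4.5) × 100
= 69.6821%

(Intermediate values are shown rounded; full precision is carried through to the final answer.)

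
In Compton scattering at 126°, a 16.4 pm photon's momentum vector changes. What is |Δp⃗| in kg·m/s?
6.5244e-23 kg·m/s

Photon momentum magnitude is p = h/λ.

Initial momentum:
p₀ = h/λ = 6.6261e-34/1.6400e-11 = 4.0403e-23 kg·m/s

After scattering:
λ' = λ + Δλ = 16.4 + 3.8525 = 20.2525 pm
p' = h/λ' = 6.6261e-34/2.0252e-11 = 3.2717e-23 kg·m/s

Momentum is a vector; the scattered photon's direction makes angle θ = 126° with the incident direction. The magnitude of the vector change Δp⃗ = p⃗₀ − p⃗' is found from the law of cosines:
|Δp⃗|² = p₀² + p'² − 2p₀p'cos θ
|Δp⃗|² = (4.0403e-23)² + (3.2717e-23)² − 2·4.0403e-23·3.2717e-23·cos(126°)
|Δp⃗| = 6.5244e-23 kg·m/s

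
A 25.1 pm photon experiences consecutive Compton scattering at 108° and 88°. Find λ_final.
30.6177 pm

Apply Compton shift twice:

First scattering at θ₁ = 108°:
Δλ₁ = λ_C(1 - cos(108°))
Δλ₁ = 2.4263 × 1.3090
Δλ₁ = 3.1761 pm

After first scattering:
λ₁ = 25.1 + 3.1761 = 28.2761 pm

Second scattering at θ₂ = 88°:
Δλ₂ = λ_C(1 - cos(88°))
Δλ₂ = 2.4263 × 0.9651
Δλ₂ = 2.3416 pm

Final wavelength:
λ₂ = 28.2761 + 2.3416 = 30.6177 pm

Total shift: Δλ_total = 3.1761 + 2.3416 = 5.5177 pm

(Intermediate values are shown rounded; full precision is carried through to the final answer.)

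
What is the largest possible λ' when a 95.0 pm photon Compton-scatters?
99.8526 pm (at θ = 180°)

The Compton shift is Δλ = λ_C(1 − cos θ).

Since cos θ ranges from −1 to 1, the factor (1 − cos θ) ranges from 0 to 2; the maximum shift occurs at θ = 180° (backscattering):
Δλ_max = 2λ_C = 2 × 2.4263 pm = 4.8526 pm

Maximum scattered wavelength:
λ'_max = λ₀ + Δλ_max = 95.0 + 4.8526 = 99.8526 pm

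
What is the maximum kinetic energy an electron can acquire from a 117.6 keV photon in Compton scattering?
37.0672 keV

Maximum energy transfer occurs at θ = 180° (backscattering).

Initial photon: E₀ = 117.6 keV → λ₀ = 10.5429 pm

Maximum Compton shift (at 180°):
Δλ_max = 2λ_C = 2 × 2.4263 = 4.8526 pm

Final wavelength:
λ' = 10.5429 + 4.8526 = 15.3955 pm

Minimum photon energy (maximum energy to electron):
E'_min = hc/λ' = 80.5328 keV

Maximum electron kinetic energy:
K_max = E₀ - E'_min = 117.6000 - 80.5328 = 37.0672 keV

(Intermediate values are shown rounded; full precision is carried through to the final answer.)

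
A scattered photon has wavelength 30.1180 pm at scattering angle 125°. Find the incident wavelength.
26.3000 pm

From λ' = λ + Δλ, we have λ = λ' - Δλ

First calculate the Compton shift:
Δλ = λ_C(1 - cos θ)
Δλ = 2.4263 × (1 - cos(125°))
Δλ = 2.4263 × 1.5736
Δλ = 3.8180 pm

Initial wavelength:
λ = λ' - Δλ
λ = 30.1180 - 3.8180
λ = 26.3000 pm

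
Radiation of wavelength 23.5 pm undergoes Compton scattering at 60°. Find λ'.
24.7132 pm

Using the Compton formula: λ' = λ + λ_C(1 − cos θ)

For θ = 60°, cos θ = 1/2 (exact) = 0.5000, so:
1 − cos 60° = 1 − (1/2) = 0.5000

Δλ = λ_C × 0.5000 = 2.4263 × 0.5000 = 1.2132 pm

λ' = 23.5 + 1.2132 = 24.7132 pm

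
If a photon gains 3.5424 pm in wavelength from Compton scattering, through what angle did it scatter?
117.39°

From the Compton formula Δλ = λ_C(1 - cos θ), we can solve for θ:

cos θ = 1 - Δλ/λ_C

Given:
- Δλ = 3.5424 pm
- λ_C = h/(m_e·c) ≈ 2.42631024 pm

cos θ = 1 - 3.5424/2.42631024
cos θ = 1 - 1.459995
cos θ = -0.459995

θ = arccos(-0.459995)
θ = 117.39°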